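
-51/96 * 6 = -51/16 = -3.19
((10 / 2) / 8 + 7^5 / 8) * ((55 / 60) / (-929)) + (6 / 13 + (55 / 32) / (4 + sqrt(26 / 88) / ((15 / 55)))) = -43527723 / 41834728 - 165 * sqrt(143) / 6928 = -1.33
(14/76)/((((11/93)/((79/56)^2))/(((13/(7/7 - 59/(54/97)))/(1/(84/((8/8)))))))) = -32.24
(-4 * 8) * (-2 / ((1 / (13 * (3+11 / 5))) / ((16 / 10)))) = 173056 / 25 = 6922.24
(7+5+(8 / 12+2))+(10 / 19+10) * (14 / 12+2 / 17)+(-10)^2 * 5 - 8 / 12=511166 / 969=527.52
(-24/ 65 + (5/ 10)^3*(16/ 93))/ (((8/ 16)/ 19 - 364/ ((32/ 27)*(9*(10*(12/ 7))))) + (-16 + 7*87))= -2556032/ 4344537873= -0.00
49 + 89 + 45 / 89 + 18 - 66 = 8055 / 89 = 90.51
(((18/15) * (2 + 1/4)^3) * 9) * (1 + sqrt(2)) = 19683/160 + 19683 * sqrt(2)/160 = 296.99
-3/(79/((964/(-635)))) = 2892/50165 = 0.06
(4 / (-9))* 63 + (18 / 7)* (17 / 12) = -341 / 14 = -24.36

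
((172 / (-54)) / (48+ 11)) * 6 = -172 / 531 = -0.32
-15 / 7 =-2.14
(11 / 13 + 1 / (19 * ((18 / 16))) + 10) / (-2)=-24215 / 4446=-5.45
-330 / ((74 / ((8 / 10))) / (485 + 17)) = -1790.92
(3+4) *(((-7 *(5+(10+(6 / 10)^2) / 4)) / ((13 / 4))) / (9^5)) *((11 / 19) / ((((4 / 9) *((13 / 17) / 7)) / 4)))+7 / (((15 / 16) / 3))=3916348247 / 175561425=22.31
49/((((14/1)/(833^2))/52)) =126287798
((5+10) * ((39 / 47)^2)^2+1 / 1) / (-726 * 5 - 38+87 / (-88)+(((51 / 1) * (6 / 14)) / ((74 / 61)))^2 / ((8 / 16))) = -233653456693888 / 86984678382475235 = -0.00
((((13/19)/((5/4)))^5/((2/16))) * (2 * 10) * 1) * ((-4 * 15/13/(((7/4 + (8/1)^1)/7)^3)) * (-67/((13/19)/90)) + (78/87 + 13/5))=118368.26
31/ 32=0.97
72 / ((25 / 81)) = 233.28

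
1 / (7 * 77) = 1 / 539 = 0.00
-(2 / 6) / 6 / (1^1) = -1 / 18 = -0.06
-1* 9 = -9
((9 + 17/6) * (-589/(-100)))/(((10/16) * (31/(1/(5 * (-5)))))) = -1349/9375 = -0.14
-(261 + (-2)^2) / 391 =-265 / 391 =-0.68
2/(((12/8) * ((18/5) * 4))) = 5/54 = 0.09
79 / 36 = 2.19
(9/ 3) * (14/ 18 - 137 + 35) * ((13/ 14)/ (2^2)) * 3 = -11843/ 56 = -211.48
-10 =-10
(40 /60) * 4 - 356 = -1060 /3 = -353.33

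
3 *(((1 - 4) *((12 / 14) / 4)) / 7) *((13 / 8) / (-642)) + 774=129858741 / 167776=774.00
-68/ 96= -17/ 24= -0.71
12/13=0.92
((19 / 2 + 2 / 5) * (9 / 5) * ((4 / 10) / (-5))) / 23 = -891 / 14375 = -0.06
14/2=7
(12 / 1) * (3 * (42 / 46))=756 / 23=32.87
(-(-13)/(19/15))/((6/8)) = 260/19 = 13.68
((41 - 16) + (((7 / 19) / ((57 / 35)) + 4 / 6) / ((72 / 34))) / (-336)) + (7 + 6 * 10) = 1205180617 / 13099968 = 92.00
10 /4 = 5 /2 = 2.50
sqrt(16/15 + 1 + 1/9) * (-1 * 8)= -56 * sqrt(10)/15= -11.81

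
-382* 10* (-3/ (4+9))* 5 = 57300/ 13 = 4407.69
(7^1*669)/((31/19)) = 88977/31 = 2870.23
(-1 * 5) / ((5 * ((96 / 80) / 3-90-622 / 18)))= 45 / 5587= 0.01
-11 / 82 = -0.13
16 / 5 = 3.20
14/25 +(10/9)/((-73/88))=-12802/16425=-0.78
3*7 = 21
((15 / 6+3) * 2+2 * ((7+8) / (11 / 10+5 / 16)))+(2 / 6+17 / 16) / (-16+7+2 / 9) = 4582039 / 142832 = 32.08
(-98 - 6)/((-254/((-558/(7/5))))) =-145080/889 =-163.19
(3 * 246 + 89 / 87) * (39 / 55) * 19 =9956.66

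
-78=-78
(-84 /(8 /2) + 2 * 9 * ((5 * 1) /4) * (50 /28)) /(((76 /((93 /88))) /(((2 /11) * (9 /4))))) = 449469 /4119808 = 0.11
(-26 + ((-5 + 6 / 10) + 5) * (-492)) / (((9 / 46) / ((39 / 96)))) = -240097 / 360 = -666.94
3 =3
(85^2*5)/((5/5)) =36125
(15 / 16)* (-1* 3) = -45 / 16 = -2.81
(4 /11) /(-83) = -4 /913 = -0.00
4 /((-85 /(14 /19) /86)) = -4816 /1615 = -2.98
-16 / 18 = -8 / 9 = -0.89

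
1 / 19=0.05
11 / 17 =0.65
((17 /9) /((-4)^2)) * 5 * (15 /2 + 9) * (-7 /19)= -6545 /1824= -3.59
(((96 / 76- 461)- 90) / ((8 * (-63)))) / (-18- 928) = -10445 / 9058896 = -0.00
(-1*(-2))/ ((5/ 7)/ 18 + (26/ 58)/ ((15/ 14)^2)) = 60900/ 13099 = 4.65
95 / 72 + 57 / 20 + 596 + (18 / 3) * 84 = 397501 / 360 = 1104.17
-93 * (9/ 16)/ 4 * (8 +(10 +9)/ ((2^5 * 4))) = -872991/ 8192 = -106.57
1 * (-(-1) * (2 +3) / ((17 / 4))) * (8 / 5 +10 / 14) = 324 / 119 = 2.72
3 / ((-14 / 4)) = -6 / 7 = -0.86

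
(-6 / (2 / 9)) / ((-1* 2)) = 13.50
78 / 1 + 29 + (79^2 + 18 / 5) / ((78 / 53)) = 1696549 / 390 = 4350.13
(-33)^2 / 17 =1089 / 17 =64.06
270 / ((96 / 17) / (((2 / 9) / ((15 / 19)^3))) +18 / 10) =17490450 / 926603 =18.88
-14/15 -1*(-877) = 13141/15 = 876.07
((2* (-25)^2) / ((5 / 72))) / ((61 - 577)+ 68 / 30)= -135000 / 3853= -35.04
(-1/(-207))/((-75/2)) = -2/15525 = -0.00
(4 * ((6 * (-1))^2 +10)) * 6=1104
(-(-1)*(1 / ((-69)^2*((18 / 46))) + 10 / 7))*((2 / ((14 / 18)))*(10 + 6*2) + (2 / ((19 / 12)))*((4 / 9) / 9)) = 3790243964 / 46830231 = 80.94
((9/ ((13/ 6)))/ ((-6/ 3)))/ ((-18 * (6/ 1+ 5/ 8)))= 12/ 689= 0.02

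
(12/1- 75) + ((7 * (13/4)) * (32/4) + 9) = 128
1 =1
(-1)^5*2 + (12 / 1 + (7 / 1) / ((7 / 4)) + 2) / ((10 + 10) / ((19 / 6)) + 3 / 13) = 404 / 539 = 0.75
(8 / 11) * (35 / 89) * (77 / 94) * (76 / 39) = 74480 / 163137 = 0.46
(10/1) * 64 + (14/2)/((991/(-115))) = 633435/991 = 639.19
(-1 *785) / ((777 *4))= -785 / 3108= -0.25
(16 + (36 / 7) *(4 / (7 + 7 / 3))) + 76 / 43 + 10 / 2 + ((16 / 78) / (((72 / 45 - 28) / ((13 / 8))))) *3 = 6934645 / 278124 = 24.93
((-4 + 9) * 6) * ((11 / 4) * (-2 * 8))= -1320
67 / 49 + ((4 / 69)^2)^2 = 1518709651 / 1110688929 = 1.37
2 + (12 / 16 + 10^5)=400011 / 4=100002.75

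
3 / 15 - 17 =-84 / 5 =-16.80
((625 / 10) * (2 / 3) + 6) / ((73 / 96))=4576 / 73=62.68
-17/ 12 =-1.42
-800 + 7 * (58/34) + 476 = -5305/17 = -312.06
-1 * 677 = -677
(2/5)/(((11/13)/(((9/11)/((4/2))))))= 0.19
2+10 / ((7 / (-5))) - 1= -43 / 7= -6.14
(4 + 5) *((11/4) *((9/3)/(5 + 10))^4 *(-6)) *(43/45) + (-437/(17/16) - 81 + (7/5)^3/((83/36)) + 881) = 3436393591/8818750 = 389.67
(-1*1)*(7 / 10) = -7 / 10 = -0.70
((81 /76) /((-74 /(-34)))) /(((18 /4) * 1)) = 153 /1406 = 0.11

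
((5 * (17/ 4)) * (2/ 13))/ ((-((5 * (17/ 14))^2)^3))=-3764768/ 57681690625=-0.00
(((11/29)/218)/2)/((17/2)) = 11/107474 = 0.00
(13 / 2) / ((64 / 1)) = 13 / 128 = 0.10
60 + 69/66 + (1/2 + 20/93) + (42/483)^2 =33426841/541167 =61.77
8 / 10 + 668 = 3344 / 5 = 668.80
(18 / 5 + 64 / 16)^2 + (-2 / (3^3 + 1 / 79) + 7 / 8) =58.56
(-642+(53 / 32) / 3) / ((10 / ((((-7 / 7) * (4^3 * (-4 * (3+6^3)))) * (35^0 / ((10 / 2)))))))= -17981068 / 25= -719242.72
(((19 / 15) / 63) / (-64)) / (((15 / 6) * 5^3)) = -19 / 18900000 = -0.00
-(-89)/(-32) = -89/32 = -2.78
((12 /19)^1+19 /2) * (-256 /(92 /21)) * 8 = -2069760 /437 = -4736.29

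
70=70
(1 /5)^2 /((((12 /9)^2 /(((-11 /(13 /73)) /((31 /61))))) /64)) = -175.03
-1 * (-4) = 4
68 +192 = 260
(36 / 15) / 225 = 4 / 375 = 0.01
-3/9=-1/3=-0.33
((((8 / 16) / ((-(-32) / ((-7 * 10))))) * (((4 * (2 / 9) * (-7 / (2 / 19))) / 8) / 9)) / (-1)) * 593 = -2760415 / 5184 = -532.49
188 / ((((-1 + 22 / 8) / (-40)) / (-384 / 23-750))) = 530430720 / 161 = 3294600.75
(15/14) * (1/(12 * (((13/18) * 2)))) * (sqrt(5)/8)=45 * sqrt(5)/5824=0.02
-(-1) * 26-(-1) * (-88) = -62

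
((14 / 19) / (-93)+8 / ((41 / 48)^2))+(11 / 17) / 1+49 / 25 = 17123091566 / 1262388975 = 13.56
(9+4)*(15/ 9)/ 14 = 65/ 42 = 1.55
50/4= 25/2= 12.50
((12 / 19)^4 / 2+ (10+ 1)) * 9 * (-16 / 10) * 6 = -623764368 / 651605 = -957.27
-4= -4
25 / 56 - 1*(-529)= 29649 / 56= 529.45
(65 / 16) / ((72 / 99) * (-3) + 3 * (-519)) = -715 / 274416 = -0.00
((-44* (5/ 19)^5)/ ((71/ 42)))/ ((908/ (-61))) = 88068750/ 39907287583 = 0.00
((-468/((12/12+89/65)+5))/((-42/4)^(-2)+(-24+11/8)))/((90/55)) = 65585520/38218931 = 1.72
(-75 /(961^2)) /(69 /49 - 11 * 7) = 3675 /3420721784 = 0.00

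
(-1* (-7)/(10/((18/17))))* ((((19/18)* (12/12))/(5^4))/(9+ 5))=19/212500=0.00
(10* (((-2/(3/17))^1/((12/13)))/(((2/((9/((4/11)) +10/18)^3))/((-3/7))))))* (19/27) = 15873438360845/52907904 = 300020.17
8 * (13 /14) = 52 /7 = 7.43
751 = 751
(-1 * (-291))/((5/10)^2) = 1164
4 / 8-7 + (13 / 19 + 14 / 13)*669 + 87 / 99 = 19115353 / 16302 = 1172.58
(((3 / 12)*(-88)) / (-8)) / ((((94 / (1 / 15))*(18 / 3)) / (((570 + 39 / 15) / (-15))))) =-31493 / 2538000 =-0.01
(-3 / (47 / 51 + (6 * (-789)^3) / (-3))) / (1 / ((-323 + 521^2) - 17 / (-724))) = -30032285697 / 36271853441540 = -0.00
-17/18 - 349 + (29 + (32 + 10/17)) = -88237/306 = -288.36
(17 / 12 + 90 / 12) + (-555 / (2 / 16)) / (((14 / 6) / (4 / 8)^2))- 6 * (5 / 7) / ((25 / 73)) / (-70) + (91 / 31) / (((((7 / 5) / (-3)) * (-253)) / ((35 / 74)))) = -1990456091977 / 4265807700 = -466.61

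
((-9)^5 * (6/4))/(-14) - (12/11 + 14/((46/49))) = 44704819/7084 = 6310.67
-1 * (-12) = 12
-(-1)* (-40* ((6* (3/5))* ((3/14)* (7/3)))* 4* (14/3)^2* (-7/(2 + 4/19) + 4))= -15680/3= -5226.67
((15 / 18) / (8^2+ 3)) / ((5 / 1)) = 1 / 402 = 0.00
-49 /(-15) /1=49 /15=3.27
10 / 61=0.16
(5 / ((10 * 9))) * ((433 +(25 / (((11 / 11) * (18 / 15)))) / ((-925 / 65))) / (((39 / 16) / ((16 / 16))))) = 383204 / 38961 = 9.84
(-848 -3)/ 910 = -851/ 910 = -0.94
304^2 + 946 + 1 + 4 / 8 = 186727 / 2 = 93363.50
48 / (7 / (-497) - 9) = -213 / 40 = -5.32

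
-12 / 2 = -6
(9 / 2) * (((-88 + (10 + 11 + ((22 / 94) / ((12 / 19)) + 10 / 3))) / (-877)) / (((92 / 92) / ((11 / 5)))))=1178067 / 1648760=0.71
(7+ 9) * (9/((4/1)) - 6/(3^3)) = 292/9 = 32.44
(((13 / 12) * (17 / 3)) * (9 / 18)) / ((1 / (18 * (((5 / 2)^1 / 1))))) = 1105 / 8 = 138.12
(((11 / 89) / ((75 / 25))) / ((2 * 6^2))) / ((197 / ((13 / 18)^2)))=1859 / 1227029472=0.00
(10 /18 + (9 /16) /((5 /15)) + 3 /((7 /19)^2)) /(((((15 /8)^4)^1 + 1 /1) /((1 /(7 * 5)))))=43975424 /844618635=0.05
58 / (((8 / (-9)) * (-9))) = 29 / 4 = 7.25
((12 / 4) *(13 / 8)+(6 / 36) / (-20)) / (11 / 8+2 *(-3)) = -584 / 555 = -1.05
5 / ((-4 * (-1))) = 1.25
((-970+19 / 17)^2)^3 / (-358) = -19967321152493533774822321 / 8641249702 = -2310698318076856.08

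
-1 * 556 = -556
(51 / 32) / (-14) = -51 / 448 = -0.11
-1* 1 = -1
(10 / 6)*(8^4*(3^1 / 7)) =20480 / 7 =2925.71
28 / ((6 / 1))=4.67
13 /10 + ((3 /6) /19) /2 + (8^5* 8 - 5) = 99613319 /380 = 262140.31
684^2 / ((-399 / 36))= -295488 / 7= -42212.57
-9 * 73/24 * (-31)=6789/8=848.62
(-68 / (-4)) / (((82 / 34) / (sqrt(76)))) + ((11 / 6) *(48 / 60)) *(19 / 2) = 209 / 15 + 578 *sqrt(19) / 41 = 75.38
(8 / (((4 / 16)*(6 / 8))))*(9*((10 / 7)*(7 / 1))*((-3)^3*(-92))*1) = 9538560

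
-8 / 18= -4 / 9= -0.44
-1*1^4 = -1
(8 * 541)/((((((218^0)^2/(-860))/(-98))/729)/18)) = 4786431108480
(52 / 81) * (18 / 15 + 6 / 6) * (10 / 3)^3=114400 / 2187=52.31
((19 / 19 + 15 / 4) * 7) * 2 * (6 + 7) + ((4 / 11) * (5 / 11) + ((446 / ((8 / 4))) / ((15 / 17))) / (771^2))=1865793689557 / 2157820830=864.67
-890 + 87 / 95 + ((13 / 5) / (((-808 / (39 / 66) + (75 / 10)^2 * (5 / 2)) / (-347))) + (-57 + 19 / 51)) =-584127260723 / 618139635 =-944.98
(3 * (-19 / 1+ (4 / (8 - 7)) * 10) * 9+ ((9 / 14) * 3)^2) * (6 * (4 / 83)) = 671166 / 4067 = 165.03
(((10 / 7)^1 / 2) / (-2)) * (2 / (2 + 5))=-5 / 49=-0.10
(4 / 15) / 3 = 4 / 45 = 0.09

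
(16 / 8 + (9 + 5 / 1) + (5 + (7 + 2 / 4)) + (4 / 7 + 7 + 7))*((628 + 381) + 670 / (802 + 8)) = 2740166 / 63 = 43494.70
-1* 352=-352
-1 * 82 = -82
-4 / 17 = -0.24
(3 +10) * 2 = 26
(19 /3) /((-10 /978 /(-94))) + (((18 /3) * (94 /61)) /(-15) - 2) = 3551480 /61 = 58220.98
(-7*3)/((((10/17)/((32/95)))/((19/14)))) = -408/25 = -16.32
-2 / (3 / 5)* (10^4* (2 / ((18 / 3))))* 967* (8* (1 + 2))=-773600000 / 3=-257866666.67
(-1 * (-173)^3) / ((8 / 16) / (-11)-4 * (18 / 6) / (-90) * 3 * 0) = -113909774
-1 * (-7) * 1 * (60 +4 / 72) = 7567 / 18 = 420.39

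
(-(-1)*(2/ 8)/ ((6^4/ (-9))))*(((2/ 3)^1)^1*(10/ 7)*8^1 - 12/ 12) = -0.01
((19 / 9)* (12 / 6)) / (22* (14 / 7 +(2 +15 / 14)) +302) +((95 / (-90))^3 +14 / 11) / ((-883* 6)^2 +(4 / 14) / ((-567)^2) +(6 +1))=295721312406915731 / 28966226302913997240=0.01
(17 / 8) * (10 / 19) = 85 / 76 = 1.12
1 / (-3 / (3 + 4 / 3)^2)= -169 / 27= -6.26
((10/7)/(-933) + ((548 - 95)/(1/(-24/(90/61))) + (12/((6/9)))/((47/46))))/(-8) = 5641243859/6139140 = 918.90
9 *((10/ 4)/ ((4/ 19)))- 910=-6425/ 8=-803.12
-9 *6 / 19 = -54 / 19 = -2.84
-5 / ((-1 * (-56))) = -5 / 56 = -0.09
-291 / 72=-97 / 24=-4.04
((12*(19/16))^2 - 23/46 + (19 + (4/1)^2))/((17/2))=3801/136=27.95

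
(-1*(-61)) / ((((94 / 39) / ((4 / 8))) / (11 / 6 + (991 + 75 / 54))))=1773941 / 141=12581.14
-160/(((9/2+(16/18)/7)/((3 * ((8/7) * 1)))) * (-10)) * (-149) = -1029888/583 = -1766.53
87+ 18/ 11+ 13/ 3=3068/ 33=92.97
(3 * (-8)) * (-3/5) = 72/5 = 14.40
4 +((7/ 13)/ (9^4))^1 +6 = 852937/ 85293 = 10.00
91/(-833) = -13/119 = -0.11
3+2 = 5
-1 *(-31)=31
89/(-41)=-89/41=-2.17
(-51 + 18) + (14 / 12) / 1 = -191 / 6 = -31.83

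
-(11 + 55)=-66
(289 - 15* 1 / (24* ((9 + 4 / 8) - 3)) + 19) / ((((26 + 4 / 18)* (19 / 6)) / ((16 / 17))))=864594 / 247741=3.49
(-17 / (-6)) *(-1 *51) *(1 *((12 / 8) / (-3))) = 289 / 4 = 72.25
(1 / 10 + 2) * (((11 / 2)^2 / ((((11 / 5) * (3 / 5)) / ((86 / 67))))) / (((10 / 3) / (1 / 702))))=3311 / 125424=0.03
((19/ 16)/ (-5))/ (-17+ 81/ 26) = 13/ 760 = 0.02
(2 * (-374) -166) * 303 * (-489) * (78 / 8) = 2640780441 / 2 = 1320390220.50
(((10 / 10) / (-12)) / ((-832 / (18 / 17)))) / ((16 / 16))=3 / 28288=0.00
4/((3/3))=4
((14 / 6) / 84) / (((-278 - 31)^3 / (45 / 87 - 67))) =482 / 7700447169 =0.00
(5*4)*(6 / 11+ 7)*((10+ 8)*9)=268920 / 11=24447.27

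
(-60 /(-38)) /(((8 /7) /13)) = 1365 /76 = 17.96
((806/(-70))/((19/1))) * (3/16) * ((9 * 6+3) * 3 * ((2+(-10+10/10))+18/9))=10881/112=97.15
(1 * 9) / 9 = 1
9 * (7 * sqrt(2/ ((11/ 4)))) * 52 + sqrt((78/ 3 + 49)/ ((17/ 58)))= 5 * sqrt(2958)/ 17 + 6552 * sqrt(22)/ 11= 2809.78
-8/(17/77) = -616/17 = -36.24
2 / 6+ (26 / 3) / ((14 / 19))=254 / 21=12.10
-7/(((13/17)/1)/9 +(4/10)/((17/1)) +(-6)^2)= -5355/27623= -0.19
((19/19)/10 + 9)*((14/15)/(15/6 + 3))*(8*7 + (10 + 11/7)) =7826/75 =104.35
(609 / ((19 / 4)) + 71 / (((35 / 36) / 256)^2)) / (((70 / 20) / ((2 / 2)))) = 229159670088 / 162925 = 1406534.73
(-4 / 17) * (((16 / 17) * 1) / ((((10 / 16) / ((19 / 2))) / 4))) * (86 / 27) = -1673216 / 39015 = -42.89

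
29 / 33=0.88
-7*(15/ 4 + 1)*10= -665/ 2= -332.50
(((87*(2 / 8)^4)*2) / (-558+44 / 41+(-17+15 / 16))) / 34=-3567 / 102239632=-0.00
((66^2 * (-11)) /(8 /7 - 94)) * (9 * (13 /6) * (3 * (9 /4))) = 6792093 /100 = 67920.93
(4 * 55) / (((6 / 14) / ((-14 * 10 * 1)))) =-71866.67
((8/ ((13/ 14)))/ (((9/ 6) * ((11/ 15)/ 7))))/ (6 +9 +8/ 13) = 1120/ 319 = 3.51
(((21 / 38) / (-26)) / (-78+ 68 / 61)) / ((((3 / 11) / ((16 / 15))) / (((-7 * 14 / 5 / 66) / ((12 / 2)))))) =-2989 / 55852875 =-0.00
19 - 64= -45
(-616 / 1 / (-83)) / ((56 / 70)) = 770 / 83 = 9.28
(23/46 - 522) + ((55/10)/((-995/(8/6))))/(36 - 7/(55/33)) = -99004733/189846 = -521.50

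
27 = 27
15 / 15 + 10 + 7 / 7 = 12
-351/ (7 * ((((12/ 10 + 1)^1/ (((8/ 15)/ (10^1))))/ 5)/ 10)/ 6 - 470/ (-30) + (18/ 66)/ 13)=-12046320/ 571433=-21.08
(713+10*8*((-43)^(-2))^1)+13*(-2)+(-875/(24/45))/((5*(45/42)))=2816347/7396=380.79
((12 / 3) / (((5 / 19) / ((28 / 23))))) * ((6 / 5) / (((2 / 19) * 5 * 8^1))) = 15162 / 2875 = 5.27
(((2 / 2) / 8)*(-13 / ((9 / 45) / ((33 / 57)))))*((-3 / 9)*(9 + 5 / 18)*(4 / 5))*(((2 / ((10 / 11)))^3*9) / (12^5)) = 31785611 / 7091712000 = 0.00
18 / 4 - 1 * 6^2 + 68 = 73 / 2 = 36.50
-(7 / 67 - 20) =1333 / 67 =19.90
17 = 17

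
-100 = -100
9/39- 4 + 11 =7.23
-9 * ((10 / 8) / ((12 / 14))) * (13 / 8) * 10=-6825 / 32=-213.28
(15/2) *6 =45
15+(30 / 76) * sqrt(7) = 15 * sqrt(7) / 38+15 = 16.04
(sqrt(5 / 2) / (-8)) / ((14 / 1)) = -sqrt(10) / 224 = -0.01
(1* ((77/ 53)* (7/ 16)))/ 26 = 539/ 22048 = 0.02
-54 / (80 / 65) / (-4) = 351 / 32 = 10.97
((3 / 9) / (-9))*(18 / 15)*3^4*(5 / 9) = -2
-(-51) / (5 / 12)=612 / 5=122.40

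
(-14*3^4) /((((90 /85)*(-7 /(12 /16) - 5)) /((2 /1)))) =6426 /43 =149.44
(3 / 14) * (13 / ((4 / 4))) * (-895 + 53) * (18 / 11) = -295542 / 77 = -3838.21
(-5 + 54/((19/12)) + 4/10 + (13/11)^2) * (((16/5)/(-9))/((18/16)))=-15155968/1551825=-9.77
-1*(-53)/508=53/508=0.10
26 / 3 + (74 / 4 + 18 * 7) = 919 / 6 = 153.17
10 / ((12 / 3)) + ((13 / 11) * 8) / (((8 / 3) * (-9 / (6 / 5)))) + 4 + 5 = 1213 / 110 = 11.03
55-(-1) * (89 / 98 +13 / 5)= 28669 / 490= 58.51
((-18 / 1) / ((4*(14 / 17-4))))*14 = 119 / 6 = 19.83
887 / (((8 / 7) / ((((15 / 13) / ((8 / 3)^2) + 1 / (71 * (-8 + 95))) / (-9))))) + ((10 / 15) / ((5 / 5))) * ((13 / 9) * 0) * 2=-5182819943 / 370027008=-14.01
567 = 567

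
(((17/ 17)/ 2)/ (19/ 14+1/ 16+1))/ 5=56/ 1355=0.04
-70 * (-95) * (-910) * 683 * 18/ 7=-10628163000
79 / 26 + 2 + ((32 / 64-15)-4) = -175 / 13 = -13.46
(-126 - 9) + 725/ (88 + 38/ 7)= -83215/ 654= -127.24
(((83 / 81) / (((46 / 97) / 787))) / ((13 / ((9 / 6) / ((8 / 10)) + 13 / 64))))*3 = 842706221 / 1033344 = 815.51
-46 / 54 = -23 / 27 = -0.85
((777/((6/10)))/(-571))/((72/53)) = -68635/41112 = -1.67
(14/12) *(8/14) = 2/3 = 0.67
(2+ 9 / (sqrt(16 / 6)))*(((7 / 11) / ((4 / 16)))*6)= 336 / 11+ 378*sqrt(6) / 11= 114.72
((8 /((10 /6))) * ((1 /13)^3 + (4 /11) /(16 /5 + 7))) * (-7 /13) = -2492056 /26704535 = -0.09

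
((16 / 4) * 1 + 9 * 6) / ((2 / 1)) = 29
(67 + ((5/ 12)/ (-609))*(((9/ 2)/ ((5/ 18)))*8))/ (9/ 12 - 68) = -54332/ 54607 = -0.99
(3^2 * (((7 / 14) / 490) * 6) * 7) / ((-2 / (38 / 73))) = -513 / 5110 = -0.10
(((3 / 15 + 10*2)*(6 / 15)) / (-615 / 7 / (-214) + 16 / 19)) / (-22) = -28462 / 97075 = -0.29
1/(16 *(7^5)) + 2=537825/268912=2.00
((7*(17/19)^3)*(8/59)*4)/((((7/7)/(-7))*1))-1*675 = -280863259/404681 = -694.04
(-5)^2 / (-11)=-25 / 11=-2.27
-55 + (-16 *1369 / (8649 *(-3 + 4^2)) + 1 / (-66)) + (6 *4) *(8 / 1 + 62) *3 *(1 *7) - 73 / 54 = 35223.44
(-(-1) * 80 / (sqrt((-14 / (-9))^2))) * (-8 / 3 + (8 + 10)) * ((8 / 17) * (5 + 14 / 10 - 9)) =-114816 / 119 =-964.84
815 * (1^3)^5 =815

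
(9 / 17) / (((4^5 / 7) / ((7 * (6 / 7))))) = 189 / 8704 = 0.02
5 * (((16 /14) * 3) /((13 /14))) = 240 /13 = 18.46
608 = 608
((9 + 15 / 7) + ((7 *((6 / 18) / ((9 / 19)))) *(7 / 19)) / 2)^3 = 94507253875 / 54010152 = 1749.81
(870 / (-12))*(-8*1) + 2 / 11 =6382 / 11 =580.18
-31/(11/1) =-31/11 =-2.82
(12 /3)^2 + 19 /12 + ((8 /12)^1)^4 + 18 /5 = 34637 /1620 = 21.38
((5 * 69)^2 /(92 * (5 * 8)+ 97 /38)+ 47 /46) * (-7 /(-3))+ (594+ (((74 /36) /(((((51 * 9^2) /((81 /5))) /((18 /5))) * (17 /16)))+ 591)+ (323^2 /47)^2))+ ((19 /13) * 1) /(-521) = 489928447744366543681003 /99404717117779450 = 4928623.73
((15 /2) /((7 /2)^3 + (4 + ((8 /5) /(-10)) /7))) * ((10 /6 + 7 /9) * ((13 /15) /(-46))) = -9100 /1234341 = -0.01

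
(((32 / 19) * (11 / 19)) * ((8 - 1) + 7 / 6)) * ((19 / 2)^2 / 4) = 539 / 3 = 179.67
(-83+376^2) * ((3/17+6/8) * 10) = 44507295/34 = 1309038.09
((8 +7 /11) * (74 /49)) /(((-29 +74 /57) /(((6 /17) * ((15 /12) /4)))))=-0.05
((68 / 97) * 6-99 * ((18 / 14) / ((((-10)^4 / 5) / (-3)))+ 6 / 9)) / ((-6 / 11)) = 306741303 / 2716000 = 112.94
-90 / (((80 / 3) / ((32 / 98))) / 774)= -41796 / 49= -852.98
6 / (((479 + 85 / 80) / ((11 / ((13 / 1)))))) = 1056 / 99853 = 0.01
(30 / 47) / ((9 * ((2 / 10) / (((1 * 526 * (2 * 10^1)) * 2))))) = 1052000 / 141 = 7460.99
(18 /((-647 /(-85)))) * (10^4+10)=15315300 /647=23671.25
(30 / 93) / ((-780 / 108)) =-18 / 403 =-0.04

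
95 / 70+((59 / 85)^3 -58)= -484125819 / 8597750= -56.31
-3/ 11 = -0.27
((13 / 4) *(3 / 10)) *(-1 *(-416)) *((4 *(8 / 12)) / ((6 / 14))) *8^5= 1240465408 / 15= 82697693.87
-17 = -17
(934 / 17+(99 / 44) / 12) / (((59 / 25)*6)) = 374875 / 96288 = 3.89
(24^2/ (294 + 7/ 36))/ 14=10368/ 74137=0.14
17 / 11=1.55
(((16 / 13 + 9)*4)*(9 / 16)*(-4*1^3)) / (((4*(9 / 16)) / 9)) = -4788 / 13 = -368.31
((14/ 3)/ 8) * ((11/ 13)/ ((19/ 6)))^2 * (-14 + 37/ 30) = -324401/ 610090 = -0.53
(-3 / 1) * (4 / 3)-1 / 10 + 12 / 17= -3.39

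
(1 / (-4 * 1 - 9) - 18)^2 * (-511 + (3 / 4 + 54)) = -100785625 / 676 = -149091.16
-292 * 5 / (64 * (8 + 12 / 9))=-1095 / 448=-2.44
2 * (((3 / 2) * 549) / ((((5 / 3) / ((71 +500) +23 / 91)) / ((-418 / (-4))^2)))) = 6164611783.99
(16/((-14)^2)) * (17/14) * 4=136/343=0.40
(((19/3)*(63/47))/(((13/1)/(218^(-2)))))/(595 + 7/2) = 1/43555746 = 0.00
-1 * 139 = -139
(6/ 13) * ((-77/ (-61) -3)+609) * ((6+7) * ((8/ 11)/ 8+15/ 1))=36894828/ 671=54984.84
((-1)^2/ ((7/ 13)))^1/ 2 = 13/ 14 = 0.93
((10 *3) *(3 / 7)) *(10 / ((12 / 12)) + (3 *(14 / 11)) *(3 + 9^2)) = 327420 / 77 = 4252.21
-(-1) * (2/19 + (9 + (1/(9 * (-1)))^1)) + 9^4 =1123469/171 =6569.99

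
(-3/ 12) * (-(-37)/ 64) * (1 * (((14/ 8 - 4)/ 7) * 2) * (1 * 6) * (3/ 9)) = 333/ 1792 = 0.19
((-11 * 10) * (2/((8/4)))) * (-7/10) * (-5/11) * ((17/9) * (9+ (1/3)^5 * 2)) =-1302455/2187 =-595.54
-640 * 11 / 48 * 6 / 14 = -440 / 7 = -62.86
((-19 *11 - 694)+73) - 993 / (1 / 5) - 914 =-6709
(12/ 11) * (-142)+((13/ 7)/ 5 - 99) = -97612/ 385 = -253.54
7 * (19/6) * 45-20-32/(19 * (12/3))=37129/38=977.08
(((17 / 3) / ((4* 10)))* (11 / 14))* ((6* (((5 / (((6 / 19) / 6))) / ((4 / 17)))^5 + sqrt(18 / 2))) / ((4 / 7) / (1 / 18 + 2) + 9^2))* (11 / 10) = 836177830763774078723 / 8622489600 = 96976380321.04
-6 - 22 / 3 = -40 / 3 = -13.33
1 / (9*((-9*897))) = -0.00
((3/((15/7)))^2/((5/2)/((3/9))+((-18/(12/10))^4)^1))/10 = 49/12658125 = 0.00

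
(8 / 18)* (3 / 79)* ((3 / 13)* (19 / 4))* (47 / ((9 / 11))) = 9823 / 9243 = 1.06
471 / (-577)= -471 / 577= -0.82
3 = 3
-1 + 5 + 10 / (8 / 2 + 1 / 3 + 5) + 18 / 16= 347 / 56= 6.20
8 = 8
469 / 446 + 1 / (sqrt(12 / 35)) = 469 / 446 + sqrt(105) / 6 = 2.76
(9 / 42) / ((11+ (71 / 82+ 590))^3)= 275684 / 280490047856613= 0.00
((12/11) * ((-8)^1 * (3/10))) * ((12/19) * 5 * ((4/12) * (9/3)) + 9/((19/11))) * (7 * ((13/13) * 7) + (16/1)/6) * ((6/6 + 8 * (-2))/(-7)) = -3548880/1463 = -2425.76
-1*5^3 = -125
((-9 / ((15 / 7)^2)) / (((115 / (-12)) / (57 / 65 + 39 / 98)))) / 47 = 48726 / 8783125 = 0.01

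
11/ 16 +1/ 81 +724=939211/ 1296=724.70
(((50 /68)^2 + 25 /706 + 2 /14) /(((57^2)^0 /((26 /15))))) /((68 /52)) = 115685739 /121400230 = 0.95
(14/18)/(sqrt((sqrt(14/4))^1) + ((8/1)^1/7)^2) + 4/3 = -52706752 * sqrt(14)/61192575 - 98240684/61192575 + 68841472 * 2^(3/4) * 7^(1/4)/61192575 + 40353607 * 2^(1/4) * 7^(3/4)/61192575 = 1.62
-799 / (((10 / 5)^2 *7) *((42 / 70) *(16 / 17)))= -67915 / 1344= -50.53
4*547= 2188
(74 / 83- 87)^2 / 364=7297087 / 358228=20.37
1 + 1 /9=1.11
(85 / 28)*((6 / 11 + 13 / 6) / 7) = 15215 / 12936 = 1.18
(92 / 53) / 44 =23 / 583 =0.04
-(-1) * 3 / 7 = 3 / 7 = 0.43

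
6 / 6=1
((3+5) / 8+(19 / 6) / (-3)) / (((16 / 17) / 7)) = -119 / 288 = -0.41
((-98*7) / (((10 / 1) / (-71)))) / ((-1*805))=-3479 / 575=-6.05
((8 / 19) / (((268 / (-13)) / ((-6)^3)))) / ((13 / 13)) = 5616 / 1273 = 4.41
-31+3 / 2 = -59 / 2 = -29.50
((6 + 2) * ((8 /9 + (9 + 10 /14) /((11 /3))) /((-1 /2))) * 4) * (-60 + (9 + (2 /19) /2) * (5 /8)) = 23146880 /1881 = 12305.62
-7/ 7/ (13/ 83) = -83/ 13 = -6.38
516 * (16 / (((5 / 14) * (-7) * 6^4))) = -344 / 135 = -2.55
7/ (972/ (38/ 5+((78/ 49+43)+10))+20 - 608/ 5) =-59255/ 727744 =-0.08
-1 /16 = -0.06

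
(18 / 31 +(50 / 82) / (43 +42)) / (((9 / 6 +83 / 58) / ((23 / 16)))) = 8471567 / 29385520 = 0.29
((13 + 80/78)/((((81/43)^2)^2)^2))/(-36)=-6393445551847747/2601640345147984764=-0.00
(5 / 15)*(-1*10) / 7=-10 / 21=-0.48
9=9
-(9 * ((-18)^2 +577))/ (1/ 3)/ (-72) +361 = 5591/ 8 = 698.88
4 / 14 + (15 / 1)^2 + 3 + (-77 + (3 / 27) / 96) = 914983 / 6048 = 151.29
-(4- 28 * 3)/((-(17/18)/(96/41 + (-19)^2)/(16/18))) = -19068160/697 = -27357.47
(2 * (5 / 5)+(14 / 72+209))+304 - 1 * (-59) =20671 / 36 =574.19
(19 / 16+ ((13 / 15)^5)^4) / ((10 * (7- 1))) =6622067207549429460942691 / 319224646087646484375000000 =0.02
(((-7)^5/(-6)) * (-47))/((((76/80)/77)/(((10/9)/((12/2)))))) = -3041226650/1539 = -1976105.69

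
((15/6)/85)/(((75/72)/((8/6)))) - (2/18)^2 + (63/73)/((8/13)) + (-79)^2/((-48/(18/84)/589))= -9236948059033/562917600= -16409.06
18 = 18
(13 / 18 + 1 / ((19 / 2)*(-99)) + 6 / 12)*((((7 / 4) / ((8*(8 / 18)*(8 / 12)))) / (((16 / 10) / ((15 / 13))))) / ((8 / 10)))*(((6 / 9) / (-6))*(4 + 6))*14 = -70345625 / 5564416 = -12.64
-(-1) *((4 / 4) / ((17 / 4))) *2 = 8 / 17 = 0.47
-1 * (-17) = 17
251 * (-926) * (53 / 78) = -6159289 / 39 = -157930.49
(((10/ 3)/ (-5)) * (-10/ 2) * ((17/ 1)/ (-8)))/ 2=-85/ 24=-3.54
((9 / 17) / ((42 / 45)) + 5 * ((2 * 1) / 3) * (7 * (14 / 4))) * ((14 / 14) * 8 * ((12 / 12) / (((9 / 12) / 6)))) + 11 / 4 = 7519447 / 1428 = 5265.72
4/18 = 0.22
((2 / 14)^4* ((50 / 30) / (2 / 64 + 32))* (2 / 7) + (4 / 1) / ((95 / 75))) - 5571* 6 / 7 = -4771.98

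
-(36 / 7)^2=-1296 / 49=-26.45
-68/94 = -34/47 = -0.72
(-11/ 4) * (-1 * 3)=33/ 4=8.25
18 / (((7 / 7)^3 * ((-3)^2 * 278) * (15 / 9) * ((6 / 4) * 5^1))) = 2 / 3475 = 0.00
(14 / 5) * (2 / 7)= 4 / 5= 0.80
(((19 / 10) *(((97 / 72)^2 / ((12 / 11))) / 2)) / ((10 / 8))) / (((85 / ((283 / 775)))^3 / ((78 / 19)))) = 30495714461069 / 74096361393750000000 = 0.00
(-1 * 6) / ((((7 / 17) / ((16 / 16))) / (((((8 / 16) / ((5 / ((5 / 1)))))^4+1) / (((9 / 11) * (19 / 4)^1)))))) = -3179 / 798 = -3.98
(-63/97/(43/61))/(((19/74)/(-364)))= 103515048/79249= 1306.20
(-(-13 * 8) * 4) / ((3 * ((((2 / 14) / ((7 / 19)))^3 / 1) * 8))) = 6117748 / 20577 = 297.31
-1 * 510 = -510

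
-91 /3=-30.33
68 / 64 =17 / 16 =1.06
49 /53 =0.92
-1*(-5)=5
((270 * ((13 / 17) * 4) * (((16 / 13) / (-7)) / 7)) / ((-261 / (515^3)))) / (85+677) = 43709080000 / 3067939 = 14247.05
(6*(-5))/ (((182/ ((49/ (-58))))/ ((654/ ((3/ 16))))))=183120/ 377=485.73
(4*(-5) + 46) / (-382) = -13 / 191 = -0.07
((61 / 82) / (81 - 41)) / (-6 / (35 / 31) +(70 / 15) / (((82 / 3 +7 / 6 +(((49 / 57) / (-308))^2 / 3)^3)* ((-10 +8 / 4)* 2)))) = -81771448731387464105874139 / 23411332524315727852202849952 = -0.00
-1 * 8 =-8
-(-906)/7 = 906/7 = 129.43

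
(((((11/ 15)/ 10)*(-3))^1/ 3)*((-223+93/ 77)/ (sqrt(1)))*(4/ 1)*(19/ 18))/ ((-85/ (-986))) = 18819956/ 23625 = 796.61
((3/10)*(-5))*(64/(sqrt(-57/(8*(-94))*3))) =-128*sqrt(893)/19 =-201.32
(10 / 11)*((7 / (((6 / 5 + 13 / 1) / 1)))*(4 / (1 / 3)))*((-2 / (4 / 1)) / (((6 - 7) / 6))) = 12600 / 781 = 16.13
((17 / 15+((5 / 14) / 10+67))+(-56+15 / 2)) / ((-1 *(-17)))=8261 / 7140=1.16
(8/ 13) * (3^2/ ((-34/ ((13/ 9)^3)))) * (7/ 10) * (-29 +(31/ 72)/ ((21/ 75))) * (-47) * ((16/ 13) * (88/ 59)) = -814.24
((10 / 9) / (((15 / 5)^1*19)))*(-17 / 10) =-17 / 513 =-0.03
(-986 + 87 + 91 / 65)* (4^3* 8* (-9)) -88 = 20680264 / 5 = 4136052.80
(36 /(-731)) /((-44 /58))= 522 /8041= 0.06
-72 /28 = -18 /7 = -2.57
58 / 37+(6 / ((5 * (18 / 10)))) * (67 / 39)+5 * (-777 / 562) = -4.20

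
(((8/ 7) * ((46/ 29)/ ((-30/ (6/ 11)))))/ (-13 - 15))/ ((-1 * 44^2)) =-23/ 37827020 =-0.00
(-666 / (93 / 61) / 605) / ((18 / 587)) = -1324859 / 56265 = -23.55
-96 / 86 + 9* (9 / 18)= 291 / 86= 3.38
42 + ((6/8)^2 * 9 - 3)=44.06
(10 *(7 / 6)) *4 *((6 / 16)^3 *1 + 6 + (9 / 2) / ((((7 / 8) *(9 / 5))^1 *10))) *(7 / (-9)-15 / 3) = -1476605 / 864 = -1709.03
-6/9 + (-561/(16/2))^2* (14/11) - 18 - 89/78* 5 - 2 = 7777891/1248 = 6232.28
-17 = -17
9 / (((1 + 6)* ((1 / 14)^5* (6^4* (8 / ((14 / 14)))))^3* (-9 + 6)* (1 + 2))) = -678223072849 / 34012224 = -19940.57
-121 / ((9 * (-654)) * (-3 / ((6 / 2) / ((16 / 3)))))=-121 / 31392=-0.00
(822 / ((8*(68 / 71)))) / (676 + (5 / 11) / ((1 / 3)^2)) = 320991 / 2034832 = 0.16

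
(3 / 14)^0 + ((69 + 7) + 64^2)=4173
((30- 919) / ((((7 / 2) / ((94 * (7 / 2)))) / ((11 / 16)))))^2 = 211244109769 / 64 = 3300689215.14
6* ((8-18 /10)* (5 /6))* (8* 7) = 1736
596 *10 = 5960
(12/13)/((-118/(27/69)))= -54/17641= -0.00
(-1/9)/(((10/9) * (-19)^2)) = -1/3610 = -0.00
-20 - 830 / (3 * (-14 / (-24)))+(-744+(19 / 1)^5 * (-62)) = -1074635634 / 7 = -153519376.29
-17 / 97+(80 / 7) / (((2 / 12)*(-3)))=-15639 / 679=-23.03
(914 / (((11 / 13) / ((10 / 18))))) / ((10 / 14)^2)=582218 / 495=1176.20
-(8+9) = -17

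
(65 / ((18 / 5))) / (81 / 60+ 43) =3250 / 7983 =0.41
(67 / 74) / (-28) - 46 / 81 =-100739 / 167832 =-0.60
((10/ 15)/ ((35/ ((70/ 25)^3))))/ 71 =784/ 133125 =0.01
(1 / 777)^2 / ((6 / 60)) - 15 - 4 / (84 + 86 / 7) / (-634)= -15.00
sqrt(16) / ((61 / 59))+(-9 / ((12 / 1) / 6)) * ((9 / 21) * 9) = -11519 / 854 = -13.49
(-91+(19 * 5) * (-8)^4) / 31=389029 / 31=12549.32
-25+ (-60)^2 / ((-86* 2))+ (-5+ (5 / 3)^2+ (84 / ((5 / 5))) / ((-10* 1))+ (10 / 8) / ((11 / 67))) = -4166651 / 85140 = -48.94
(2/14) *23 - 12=-61/7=-8.71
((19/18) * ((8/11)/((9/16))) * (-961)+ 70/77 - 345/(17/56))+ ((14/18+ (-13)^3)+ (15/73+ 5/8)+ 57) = -40562515249/8845848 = -4585.49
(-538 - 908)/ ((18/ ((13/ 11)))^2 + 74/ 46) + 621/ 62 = 215356521/ 56292590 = 3.83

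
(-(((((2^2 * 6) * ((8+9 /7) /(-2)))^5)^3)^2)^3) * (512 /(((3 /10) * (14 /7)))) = -165818488756383249582312180822181253034577499543888665237545767840011396738517049284008988460660784208170724619247962988889439871100384782289316439184679845468461911748116480000000000000000000000000000000000000000000000000000000000000000000000000000000000000000000 /11450477594321044359340126713545146077054004823284978858214566372120240027249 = -14481360047254470058706940000000000000000000000000000000000000000000000000000000000000000000000000000000000000000000000000000000000000000000000000000000000000000000000000000000000000000000.00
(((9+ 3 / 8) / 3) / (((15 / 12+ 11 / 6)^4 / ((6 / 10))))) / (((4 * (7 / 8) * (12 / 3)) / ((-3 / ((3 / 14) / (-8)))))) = 311040 / 1874161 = 0.17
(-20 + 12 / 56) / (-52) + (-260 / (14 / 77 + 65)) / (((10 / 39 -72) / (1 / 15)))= 280560695 / 730244424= 0.38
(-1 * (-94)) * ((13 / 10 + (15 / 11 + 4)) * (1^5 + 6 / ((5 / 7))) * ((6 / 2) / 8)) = 4857591 / 2200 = 2208.00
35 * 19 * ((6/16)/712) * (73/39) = 48545/74048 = 0.66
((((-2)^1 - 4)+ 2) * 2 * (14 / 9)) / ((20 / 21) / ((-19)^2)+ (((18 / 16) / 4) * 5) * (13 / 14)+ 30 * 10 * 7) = -18113536 / 3058563705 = -0.01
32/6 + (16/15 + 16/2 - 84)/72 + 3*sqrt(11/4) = 1159/270 + 3*sqrt(11)/2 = 9.27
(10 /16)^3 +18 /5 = 9841 /2560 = 3.84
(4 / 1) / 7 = 4 / 7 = 0.57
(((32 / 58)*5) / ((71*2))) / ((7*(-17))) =-40 / 245021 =-0.00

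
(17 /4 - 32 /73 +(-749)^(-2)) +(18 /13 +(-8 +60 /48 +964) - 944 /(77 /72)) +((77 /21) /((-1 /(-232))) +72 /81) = 98171376970703 /105413209902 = 931.30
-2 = -2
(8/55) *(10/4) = 4/11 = 0.36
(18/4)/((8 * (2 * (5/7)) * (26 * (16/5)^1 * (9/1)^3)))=7/1078272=0.00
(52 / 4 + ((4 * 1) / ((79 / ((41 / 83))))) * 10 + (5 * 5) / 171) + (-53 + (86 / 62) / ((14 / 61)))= -16330962629 / 486621198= -33.56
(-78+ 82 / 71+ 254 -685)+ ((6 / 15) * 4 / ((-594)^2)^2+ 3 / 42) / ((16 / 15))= -5236304453827771 / 10312190286552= -507.78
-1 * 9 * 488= -4392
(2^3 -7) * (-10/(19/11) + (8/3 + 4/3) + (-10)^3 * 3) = -57034/19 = -3001.79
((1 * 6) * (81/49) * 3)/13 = 1458/637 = 2.29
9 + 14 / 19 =185 / 19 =9.74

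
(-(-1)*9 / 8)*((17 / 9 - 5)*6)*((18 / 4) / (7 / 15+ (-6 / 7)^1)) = 242.01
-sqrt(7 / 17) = -sqrt(119) / 17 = -0.64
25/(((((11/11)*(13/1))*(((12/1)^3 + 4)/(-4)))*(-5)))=5/5629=0.00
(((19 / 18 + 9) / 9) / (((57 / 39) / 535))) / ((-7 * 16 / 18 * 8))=-1258855 / 153216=-8.22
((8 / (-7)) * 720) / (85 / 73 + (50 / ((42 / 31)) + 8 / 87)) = -2286360 / 106033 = -21.56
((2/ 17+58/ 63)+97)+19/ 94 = 9890255/ 100674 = 98.24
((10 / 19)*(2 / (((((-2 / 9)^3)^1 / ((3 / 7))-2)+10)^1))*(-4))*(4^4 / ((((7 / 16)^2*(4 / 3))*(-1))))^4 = -6382393305518410039296 / 11938902871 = -534587924408.15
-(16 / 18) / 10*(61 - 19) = -3.73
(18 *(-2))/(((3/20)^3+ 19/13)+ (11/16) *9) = -3744000/795851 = -4.70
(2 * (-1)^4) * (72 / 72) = 2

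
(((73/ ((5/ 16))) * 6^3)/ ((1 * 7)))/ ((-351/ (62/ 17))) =-579328/ 7735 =-74.90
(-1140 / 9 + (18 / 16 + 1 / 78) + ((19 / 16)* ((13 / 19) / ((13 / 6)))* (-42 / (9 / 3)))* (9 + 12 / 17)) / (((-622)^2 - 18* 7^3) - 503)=-312025 / 672205976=-0.00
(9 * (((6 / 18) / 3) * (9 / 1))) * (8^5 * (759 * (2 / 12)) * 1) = 37306368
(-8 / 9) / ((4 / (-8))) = 16 / 9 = 1.78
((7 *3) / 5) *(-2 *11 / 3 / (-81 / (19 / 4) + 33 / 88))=23408 / 12675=1.85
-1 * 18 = -18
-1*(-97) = 97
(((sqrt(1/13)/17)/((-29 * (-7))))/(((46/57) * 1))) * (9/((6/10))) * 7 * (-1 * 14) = -0.15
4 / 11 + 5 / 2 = 63 / 22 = 2.86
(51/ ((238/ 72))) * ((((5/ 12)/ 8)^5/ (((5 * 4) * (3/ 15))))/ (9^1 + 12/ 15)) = 15625/ 103582531584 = 0.00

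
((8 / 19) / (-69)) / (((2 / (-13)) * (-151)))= -52 / 197961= -0.00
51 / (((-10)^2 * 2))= 51 / 200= 0.26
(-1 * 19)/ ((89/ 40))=-760/ 89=-8.54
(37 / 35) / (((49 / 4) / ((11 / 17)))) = 1628 / 29155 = 0.06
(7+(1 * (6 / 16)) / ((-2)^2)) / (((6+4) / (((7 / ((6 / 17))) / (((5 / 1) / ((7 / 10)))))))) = 189091 / 96000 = 1.97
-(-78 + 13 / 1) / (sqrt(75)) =13* sqrt(3) / 3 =7.51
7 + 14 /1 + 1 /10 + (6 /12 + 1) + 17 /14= 1667 /70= 23.81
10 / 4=5 / 2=2.50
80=80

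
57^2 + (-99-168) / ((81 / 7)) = 87100 / 27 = 3225.93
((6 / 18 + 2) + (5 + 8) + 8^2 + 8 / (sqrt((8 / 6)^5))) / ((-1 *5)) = -238 / 15 -9 *sqrt(3) / 20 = -16.65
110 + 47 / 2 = 267 / 2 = 133.50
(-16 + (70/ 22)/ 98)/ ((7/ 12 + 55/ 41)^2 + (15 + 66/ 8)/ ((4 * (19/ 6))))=-2.88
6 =6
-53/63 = -0.84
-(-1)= 1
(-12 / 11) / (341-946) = 12 / 6655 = 0.00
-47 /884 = -0.05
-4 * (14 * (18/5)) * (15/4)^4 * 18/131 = -5740875/1048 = -5477.93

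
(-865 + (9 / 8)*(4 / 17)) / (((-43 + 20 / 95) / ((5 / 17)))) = 2793095 / 469914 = 5.94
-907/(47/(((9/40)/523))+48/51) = -138771/16715224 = -0.01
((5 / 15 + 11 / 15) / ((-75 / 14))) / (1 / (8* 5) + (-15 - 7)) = 1792 / 197775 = 0.01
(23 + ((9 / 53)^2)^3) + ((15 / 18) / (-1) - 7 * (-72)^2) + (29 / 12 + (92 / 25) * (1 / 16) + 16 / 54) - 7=-542631789729014029 / 14960943762075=-36269.89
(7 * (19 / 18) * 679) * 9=90307 / 2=45153.50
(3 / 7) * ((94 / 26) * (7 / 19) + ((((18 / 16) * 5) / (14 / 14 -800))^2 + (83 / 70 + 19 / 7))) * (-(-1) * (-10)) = -792012890433 / 35321450528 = -22.42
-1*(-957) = 957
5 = 5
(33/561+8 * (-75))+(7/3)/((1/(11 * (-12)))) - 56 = -16387/17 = -963.94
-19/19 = -1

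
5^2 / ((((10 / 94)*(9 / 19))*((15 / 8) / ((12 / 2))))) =14288 / 9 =1587.56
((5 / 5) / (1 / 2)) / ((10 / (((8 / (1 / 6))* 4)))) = 192 / 5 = 38.40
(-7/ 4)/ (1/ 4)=-7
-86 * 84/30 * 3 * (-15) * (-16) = -173376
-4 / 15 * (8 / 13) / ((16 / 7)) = -14 / 195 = -0.07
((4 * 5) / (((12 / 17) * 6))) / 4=85 / 72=1.18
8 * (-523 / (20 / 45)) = -9414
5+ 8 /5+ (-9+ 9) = 33 /5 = 6.60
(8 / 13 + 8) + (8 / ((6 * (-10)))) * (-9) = 638 / 65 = 9.82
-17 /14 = -1.21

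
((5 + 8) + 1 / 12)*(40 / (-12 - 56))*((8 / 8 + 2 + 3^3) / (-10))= 785 / 34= 23.09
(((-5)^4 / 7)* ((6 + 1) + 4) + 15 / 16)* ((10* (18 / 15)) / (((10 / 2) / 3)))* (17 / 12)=1123071 / 112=10027.42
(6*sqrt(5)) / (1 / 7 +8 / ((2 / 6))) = 0.56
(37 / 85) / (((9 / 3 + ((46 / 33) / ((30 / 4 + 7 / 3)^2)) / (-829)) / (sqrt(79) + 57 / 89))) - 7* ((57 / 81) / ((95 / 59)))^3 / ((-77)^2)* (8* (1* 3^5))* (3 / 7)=2079599378662879 / 192208625387596125 + 1174499843* sqrt(79) / 8094479025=1.30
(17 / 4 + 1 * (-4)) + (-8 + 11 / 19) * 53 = -29873 / 76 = -393.07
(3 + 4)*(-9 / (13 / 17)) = -1071 / 13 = -82.38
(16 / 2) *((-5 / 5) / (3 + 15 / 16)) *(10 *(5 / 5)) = -1280 / 63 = -20.32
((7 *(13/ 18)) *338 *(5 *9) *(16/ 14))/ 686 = 43940/ 343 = 128.10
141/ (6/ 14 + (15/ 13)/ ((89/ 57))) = 380653/ 3152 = 120.77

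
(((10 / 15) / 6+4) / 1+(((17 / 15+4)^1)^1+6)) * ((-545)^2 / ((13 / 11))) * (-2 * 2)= -1793080520 / 117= -15325474.53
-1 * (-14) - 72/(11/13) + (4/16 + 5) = -65.84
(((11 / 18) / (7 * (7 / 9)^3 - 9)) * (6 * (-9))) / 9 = 2673 / 4160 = 0.64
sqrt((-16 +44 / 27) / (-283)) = 2*sqrt(82353) / 2547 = 0.23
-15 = -15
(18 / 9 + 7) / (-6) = -3 / 2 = -1.50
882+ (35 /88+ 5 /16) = 155357 /176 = 882.71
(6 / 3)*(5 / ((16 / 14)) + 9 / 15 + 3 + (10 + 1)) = 759 / 20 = 37.95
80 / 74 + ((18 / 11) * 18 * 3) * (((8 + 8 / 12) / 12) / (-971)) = 401266 / 395197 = 1.02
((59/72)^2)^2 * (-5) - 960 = -25859488565/26873856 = -962.25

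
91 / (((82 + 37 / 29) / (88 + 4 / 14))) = 77662 / 805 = 96.47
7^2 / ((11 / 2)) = 98 / 11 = 8.91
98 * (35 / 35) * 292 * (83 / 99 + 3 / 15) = 29714.39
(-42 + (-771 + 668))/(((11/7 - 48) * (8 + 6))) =29/130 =0.22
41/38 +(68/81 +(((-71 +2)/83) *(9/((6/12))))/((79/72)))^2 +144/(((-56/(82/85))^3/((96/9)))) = 372271219053864027639947/2257953006164255867250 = 164.87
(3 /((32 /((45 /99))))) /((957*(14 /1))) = 0.00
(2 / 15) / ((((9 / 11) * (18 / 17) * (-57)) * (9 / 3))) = -187 / 207765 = -0.00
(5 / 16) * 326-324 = -1777 / 8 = -222.12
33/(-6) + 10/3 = -13/6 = -2.17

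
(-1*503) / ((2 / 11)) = -5533 / 2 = -2766.50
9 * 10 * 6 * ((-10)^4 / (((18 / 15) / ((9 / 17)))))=40500000 / 17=2382352.94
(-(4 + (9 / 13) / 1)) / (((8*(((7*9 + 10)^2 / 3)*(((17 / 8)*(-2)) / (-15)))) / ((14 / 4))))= -19215 / 4710836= -0.00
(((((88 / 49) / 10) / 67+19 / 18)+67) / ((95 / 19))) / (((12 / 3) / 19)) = 382074173 / 5909400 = 64.66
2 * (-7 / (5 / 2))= -28 / 5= -5.60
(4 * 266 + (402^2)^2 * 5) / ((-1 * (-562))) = 65289632572 / 281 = 232347446.88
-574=-574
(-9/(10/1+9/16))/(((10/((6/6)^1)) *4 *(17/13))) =-18/1105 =-0.02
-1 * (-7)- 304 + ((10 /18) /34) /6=-545287 /1836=-297.00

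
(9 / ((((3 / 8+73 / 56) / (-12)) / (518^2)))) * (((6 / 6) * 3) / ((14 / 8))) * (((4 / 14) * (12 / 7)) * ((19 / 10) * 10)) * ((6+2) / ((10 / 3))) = -155336859648 / 235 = -661007913.40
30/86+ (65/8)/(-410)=9281/28208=0.33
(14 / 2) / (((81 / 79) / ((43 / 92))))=23779 / 7452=3.19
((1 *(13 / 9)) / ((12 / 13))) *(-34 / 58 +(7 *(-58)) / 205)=-2578771 / 642060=-4.02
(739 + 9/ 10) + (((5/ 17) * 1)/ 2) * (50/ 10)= 740.64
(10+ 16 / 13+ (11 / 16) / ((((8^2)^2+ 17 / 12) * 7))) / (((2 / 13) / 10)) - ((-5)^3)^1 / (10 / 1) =1022225655 / 1376732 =742.50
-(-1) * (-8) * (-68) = 544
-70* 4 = -280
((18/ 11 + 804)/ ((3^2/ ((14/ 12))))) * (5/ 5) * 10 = 103390/ 99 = 1044.34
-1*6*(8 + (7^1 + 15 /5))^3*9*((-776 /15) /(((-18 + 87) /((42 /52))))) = 285114816 /1495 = 190712.25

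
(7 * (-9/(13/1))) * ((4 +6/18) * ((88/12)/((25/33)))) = -5082/25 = -203.28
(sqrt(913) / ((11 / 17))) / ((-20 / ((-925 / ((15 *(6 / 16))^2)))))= 10064 *sqrt(913) / 4455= 68.26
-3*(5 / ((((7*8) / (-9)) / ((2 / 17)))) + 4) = -5577 / 476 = -11.72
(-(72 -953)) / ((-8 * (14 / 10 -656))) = 4405 / 26184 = 0.17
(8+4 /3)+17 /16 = 499 /48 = 10.40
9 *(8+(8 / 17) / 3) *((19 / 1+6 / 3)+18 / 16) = 27612 / 17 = 1624.24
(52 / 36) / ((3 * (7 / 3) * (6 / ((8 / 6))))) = 26 / 567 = 0.05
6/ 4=3/ 2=1.50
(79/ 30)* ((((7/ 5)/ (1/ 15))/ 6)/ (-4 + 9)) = 553/ 300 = 1.84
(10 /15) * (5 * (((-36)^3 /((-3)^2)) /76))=-4320 /19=-227.37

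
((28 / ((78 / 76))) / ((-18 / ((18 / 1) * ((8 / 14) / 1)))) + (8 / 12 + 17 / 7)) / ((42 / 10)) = -1895 / 637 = -2.97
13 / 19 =0.68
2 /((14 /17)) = 17 /7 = 2.43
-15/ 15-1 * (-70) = 69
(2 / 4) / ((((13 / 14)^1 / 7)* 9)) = 49 / 117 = 0.42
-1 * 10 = -10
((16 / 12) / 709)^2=16 / 4524129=0.00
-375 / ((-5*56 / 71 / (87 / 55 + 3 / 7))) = 412155 / 2156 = 191.17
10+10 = 20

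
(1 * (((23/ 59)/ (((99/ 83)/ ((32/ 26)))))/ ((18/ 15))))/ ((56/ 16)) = 152720/ 1594593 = 0.10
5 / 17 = 0.29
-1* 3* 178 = -534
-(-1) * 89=89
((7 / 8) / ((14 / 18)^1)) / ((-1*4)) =-9 / 32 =-0.28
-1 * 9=-9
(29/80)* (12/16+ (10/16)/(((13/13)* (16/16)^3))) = 319/640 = 0.50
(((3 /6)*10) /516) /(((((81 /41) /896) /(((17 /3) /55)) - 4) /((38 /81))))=-29664320 /25962452667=-0.00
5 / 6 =0.83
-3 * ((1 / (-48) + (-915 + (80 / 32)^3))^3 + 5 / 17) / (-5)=-1367808338963627 / 3133440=-436519716.02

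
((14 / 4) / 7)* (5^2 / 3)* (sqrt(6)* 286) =3575* sqrt(6) / 3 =2918.98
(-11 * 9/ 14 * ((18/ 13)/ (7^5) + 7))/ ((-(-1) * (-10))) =30283209/ 6117748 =4.95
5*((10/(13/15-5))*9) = -3375/31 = -108.87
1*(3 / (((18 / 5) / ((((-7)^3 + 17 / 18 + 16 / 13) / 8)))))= -398765 / 11232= -35.50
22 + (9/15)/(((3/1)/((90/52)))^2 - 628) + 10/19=60184507/2671856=22.53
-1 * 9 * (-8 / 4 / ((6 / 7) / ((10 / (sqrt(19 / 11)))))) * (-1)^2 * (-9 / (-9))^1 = 210 * sqrt(209) / 19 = 159.79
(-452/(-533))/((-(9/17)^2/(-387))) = 5617004/4797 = 1170.94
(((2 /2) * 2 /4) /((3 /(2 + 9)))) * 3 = 5.50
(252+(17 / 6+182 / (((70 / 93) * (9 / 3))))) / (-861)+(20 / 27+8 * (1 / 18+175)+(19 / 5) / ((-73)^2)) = 578450726641 / 412944210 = 1400.80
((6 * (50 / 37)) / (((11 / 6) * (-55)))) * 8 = -2880 / 4477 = -0.64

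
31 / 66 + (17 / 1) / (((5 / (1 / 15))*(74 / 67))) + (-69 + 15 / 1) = -53.33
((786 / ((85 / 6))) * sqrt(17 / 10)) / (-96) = -393 * sqrt(170) / 6800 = -0.75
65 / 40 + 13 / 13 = 21 / 8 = 2.62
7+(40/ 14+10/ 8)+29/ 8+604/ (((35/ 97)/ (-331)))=-155136899/ 280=-554060.35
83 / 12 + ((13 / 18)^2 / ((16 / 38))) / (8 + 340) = 6242155 / 902016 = 6.92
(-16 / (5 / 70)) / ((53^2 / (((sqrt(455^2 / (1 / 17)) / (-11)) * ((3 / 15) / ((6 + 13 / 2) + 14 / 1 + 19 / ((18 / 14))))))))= 366912 * sqrt(17) / 22957957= 0.07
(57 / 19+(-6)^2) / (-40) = -39 / 40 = -0.98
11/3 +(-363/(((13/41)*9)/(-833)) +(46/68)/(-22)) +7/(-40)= 10304068953/97240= 105965.33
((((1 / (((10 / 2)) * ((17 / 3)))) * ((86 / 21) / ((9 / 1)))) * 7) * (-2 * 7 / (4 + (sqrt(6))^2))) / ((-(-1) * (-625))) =602 / 2390625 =0.00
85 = 85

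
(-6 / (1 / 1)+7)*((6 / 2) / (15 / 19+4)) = 57 / 91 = 0.63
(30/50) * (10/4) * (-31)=-93/2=-46.50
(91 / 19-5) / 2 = -2 / 19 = -0.11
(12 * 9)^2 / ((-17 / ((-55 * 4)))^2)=564537600 / 289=1953417.30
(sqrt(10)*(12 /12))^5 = 100*sqrt(10) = 316.23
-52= -52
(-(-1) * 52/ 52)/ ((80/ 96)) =6/ 5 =1.20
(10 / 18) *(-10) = -50 / 9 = -5.56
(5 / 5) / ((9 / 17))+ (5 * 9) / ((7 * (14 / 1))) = 2071 / 882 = 2.35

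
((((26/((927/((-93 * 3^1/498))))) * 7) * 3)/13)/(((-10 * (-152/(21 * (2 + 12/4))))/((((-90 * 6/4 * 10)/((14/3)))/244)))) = 1318275/634130624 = 0.00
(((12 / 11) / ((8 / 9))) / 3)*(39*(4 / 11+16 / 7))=35802 / 847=42.27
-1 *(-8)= 8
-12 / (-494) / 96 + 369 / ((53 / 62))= 90413909 / 209456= 431.66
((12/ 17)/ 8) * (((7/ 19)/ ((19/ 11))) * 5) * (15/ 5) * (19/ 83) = 3465/ 53618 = 0.06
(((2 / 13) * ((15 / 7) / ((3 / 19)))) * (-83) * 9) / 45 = -3154 / 91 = -34.66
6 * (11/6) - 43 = -32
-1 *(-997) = 997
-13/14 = -0.93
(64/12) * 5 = 80/3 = 26.67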